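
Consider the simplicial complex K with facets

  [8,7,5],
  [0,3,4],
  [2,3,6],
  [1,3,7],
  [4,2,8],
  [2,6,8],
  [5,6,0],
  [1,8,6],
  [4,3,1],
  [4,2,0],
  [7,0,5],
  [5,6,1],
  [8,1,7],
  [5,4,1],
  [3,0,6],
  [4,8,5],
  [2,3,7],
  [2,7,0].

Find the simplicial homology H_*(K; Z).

Order the vertices as 0 < 1 < 2 < 3 < 4 < 5 < 6 < 7 < 8. Listing each simplex with vertices in this order, K has dimension 2 with simplices:

  0-simplices (9): [0], [1], [2], [3], [4], [5], [6], [7], [8]
  1-simplices (27): (27 of them)
  2-simplices (18): [0,2,4], [0,2,7], [0,3,4], [0,3,6], [0,5,6], [0,5,7], [1,3,4], [1,3,7], [1,4,5], [1,5,6], [1,6,8], [1,7,8], [2,3,6], [2,3,7], [2,4,8], [2,6,8], [4,5,8], [5,7,8]

Hence C_0 ≅ Z^9, C_1 ≅ Z^27, C_2 ≅ Z^18.

Boundary ∂_1: C_1 → C_0 is given by ∂[p,q] = [q] − [p]. For instance
  ∂[3,7] = [7] − [3].
This gives a 9×27 integer matrix of rank 8; reducing to Smith normal form yields diagonal entries (1,1,1,1,1,1,1,1).

∂_2: C_2 → C_1 maps a triangle to the signed sum of its edges. For instance
  ∂[2,3,6] = [3,6] − [2,6] + [2,3],
  ∂[0,5,6] = [5,6] − [0,6] + [0,5].
As a 27×18 matrix over Z this has rank 18, with invariant factors (1,1,1,1,1,1,1,1,1,1,1,1,1,1,1,1,1,2).

Reading off H_k = ker ∂_k / im ∂_{k+1}:

  H_0: rank C_0 − rank ∂_1 = 9 − 8 = 1, and the invariant factors of ∂_1 are all 1, so H_0 = Z.
  H_1: rank ker ∂_1 − rank ∂_2 = (27 − 8) − 18 = 1, and ∂_2 has invariant factor 2 > 1, so H_1 = Z ⊕ Z/2.
  H_2: rank ker ∂_2 − rank ∂_3 = (18 − 18) − 0 = 0, and there is no ∂_3, so H_2 = 0.

(K is a triangulation of the Klein bottle.)

H_0 ≅ Z,  H_1 ≅ Z ⊕ Z/2,  H_2 = 0.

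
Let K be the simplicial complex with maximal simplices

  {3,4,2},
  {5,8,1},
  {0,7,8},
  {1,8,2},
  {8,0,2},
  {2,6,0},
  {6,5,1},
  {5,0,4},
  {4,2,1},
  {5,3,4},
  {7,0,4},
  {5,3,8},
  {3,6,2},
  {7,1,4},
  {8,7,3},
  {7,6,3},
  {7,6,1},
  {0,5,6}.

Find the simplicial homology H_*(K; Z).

H_0 = Z,  H_1 = Z^2,  H_2 = Z.

Take the total order 0 < 1 < 2 < 3 < 4 < 5 < 6 < 7 < 8 on the vertex set. Then K (dimension 2) consists of the simplices:

  0-simplices (9): [0], [1], [2], [3], [4], [5], [6], [7], [8]
  1-simplices (27): (27 of them)
  2-simplices (18): [0,2,6], [0,2,8], [0,4,5], [0,4,7], [0,5,6], [0,7,8], [1,2,4], [1,2,8], [1,4,7], [1,5,6], [1,5,8], [1,6,7], [2,3,4], [2,3,6], [3,4,5], [3,5,8], [3,6,7], [3,7,8]

so the chain groups are C_0 ≅ Z^9, C_1 ≅ Z^27, C_2 ≅ Z^18.

Boundary ∂_1: C_1 → C_0 is given by ∂[p,q] = [q] − [p]. For instance
  ∂[3,8] = [8] − [3].
The 9×27 boundary matrix has rank 8 and Smith normal form diag(1,1,1,1,1,1,1,1).

The boundary map ∂_2: C_2 → C_1 sends each 2-simplex [p,q,r] to [q,r] − [p,r] + [p,q]. For instance
  ∂[0,5,6] = [5,6] − [0,6] + [0,5],
  ∂[3,7,8] = [7,8] − [3,8] + [3,7].
As a 27×18 matrix over Z this has rank 17, with invariant factors (1,1,1,1,1,1,1,1,1,1,1,1,1,1,1,1,1).

Now H_k = ker ∂_k / im ∂_{k+1}, so:

  H_0: rank C_0 − rank ∂_1 = 9 − 8 = 1, and the invariant factors of ∂_1 are all 1, so H_0 = Z.
  H_1: rank ker ∂_1 − rank ∂_2 = (27 − 8) − 17 = 2, and the invariant factors of ∂_2 are all 1, so H_1 = Z^2.
  H_2: rank ker ∂_2 − rank ∂_3 = (18 − 17) − 0 = 1, and there is no ∂_3, so H_2 = Z.

As a check, the Euler characteristic is 9 − 27 + 18 = 0, which agrees with 1 − 2 + 1 = 0.
(K is a triangulation of the torus T^2.)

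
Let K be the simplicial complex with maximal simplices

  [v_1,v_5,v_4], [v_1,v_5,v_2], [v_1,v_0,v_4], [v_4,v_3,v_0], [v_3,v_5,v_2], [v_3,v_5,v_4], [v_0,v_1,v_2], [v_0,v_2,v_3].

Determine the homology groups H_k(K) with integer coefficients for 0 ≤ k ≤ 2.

H_0 = Z,  H_1 = 0,  H_2 = Z.

Order the vertices as v_0 < v_1 < v_2 < v_3 < v_4 < v_5. Listing each simplex with vertices in this order, K has dimension 2 with simplices:

  0-simplices (6): [v_0], [v_1], [v_2], [v_3], [v_4], [v_5]
  1-simplices (12): [v_0,v_1], [v_0,v_2], [v_0,v_3], [v_0,v_4], [v_1,v_2], [v_1,v_4], [v_1,v_5], [v_2,v_3], [v_2,v_5], [v_3,v_4], [v_3,v_5], [v_4,v_5]
  2-simplices (8): [v_0,v_1,v_2], [v_0,v_1,v_4], [v_0,v_2,v_3], [v_0,v_3,v_4], [v_1,v_2,v_5], [v_1,v_4,v_5], [v_2,v_3,v_5], [v_3,v_4,v_5]

giving chain groups C_0 ≅ Z^6, C_1 ≅ Z^12, C_2 ≅ Z^8.

∂_1: C_1 → C_0 is given by ∂[p,q] = [q] − [p]. For instance
  ∂[v_0,v_4] = [v_4] − [v_0].
As a 6×12 matrix over Z this has rank 5, with invariant factors (1,1,1,1,1).

∂_2: C_2 → C_1 maps a triangle to the signed sum of its edges. For instance
  ∂[v_3,v_4,v_5] = [v_4,v_5] − [v_3,v_5] + [v_3,v_4],
  ∂[v_0,v_2,v_3] = [v_2,v_3] − [v_0,v_3] + [v_0,v_2].
The resulting 12×8 matrix has rank 7, and its Smith normal form has invariant factors (1,1,1,1,1,1,1).

From H_k ≅ ker(∂_k) / im(∂_{k+1}) we obtain:

  H_0: rank C_0 − rank ∂_1 = 6 − 5 = 1, and the invariant factors of ∂_1 are all 1, so H_0 = Z.
  H_1: rank ker ∂_1 − rank ∂_2 = (12 − 5) − 7 = 0, and the invariant factors of ∂_2 are all 1, so H_1 = 0.
  H_2: rank ker ∂_2 − rank ∂_3 = (8 − 7) − 0 = 1, and there is no ∂_3, so H_2 = Z.

As a check, the Euler characteristic is 6 − 12 + 8 = 2, which agrees with 1 − 0 + 1 = 2.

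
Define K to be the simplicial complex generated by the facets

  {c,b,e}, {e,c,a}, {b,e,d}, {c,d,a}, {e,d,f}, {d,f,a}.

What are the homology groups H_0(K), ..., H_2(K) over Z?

H_0 ≅ Z,  H_1 ≅ Z,  H_2 = 0.

Take the total order a < b < c < d < e < f on the vertex set. Then K (dimension 2) consists of the simplices:

  0-simplices (6): a, b, c, d, e, f
  1-simplices (12): ac, ad, ae, af, bc, bd, be, cd, ce, de, df, ef
  2-simplices (6): acd, ace, adf, bce, bde, def

so the chain groups are C_0 ≅ Z^6, C_1 ≅ Z^12, C_2 ≅ Z^6.

The boundary map ∂_1: C_1 → C_0 maps an edge to its endpoints' difference, ∂[p,q] = q − p.
The resulting 6×12 matrix has rank 5, and its Smith normal form has invariant factors (1,1,1,1,1).

The boundary map ∂_2: C_2 → C_1 sends each 2-simplex [p,q,r] to [q,r] − [p,r] + [p,q]. For instance
  ∂acd = cd − ad + ac,
  ∂adf = df − af + ad.
The resulting 12×6 matrix has rank 6, and its Smith normal form has invariant factors (1,1,1,1,1,1).

Computing H_k = (kernel of ∂_k) / (image of ∂_{k+1}):

  H_0: rank C_0 − rank ∂_1 = 6 − 5 = 1, and the invariant factors of ∂_1 are all 1, so H_0 = Z.
  H_1: rank ker ∂_1 − rank ∂_2 = (12 − 5) − 6 = 1, and the invariant factors of ∂_2 are all 1, so H_1 = Z.
  H_2: rank ker ∂_2 − rank ∂_3 = (6 − 6) − 0 = 0, and there is no ∂_3, so H_2 = 0.

(K is a triangulation of the cylinder S^1 x I.)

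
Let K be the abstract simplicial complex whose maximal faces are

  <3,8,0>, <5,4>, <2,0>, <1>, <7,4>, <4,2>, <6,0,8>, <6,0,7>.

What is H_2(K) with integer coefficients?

We work with the vertex ordering 0 < 1 < 2 < 3 < 4 < 5 < 6 < 7 < 8. The simplices of K, each written with vertices in increasing order, are:

  0-simplices (9): [0], [1], [2], [3], [4], [5], [6], [7], [8]
  1-simplices (11): [0,2], [0,3], [0,6], [0,7], [0,8], [2,4], [3,8], [4,5], [4,7], [6,7], [6,8]
  2-simplices (3): [0,3,8], [0,6,7], [0,6,8]

Hence C_0 ≅ Z^9, C_1 ≅ Z^11, C_2 ≅ Z^3.

The boundary map ∂_1: C_1 → C_0 maps an edge to its endpoints' difference, ∂[p,q] = q − p.
This gives a 9×11 integer matrix of rank 7; reducing to Smith normal form yields diagonal entries (1,1,1,1,1,1,1).

∂_2: C_2 → C_1 maps a triangle to the signed sum of its edges. For instance
  ∂[0,6,8] = [6,8] − [0,8] + [0,6],
  ∂[0,3,8] = [3,8] − [0,8] + [0,3].
This gives a 11×3 integer matrix of rank 3; reducing to Smith normal form yields diagonal entries (1,1,1).

Computing H_k = (kernel of ∂_k) / (image of ∂_{k+1}):

  H_2: rank ker ∂_2 − rank ∂_3 = (3 − 3) − 0 = 0, and there is no ∂_3, so H_2 = 0.

H_2 = 0.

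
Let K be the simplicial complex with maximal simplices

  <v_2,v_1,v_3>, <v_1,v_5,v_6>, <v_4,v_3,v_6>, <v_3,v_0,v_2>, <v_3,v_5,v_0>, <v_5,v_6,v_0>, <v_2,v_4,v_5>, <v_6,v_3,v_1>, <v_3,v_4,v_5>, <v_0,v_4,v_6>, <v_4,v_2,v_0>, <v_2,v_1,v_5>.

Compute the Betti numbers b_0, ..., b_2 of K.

b_0 = 1, b_1 = 0, b_2 = 0.

K has 7 vertices, 18 edges, 12 triangles.
rank ∂_0 = 0, rank ∂_1 = 6 ⇒ b_0 = 7 − 0 − 6 = 1; all invariant factors of ∂_1 are 1 so no torsion. So H_0 ≅ Z.
rank ∂_1 = 6, rank ∂_2 = 12 ⇒ b_1 = 18 − 6 − 12 = 0; ∂_2 has invariant factor(s) [2] giving torsion. So H_1 ≅ Z/2.
rank ∂_2 = 12, rank ∂_3 = 0 ⇒ b_2 = 12 − 12 − 0 = 0. So H_2 ≅ 0.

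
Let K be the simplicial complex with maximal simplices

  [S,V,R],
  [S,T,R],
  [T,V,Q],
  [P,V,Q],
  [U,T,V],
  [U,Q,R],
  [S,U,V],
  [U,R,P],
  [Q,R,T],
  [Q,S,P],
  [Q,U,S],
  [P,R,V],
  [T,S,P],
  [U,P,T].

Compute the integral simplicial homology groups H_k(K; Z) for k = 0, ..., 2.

H_0 ≅ Z,  H_1 ≅ Z^2,  H_2 ≅ Z.

We work with the vertex ordering P < Q < R < S < T < U < V. The simplices of K, each written with vertices in increasing order, are:

  0-simplices (7): P, Q, R, S, T, U, V
  1-simplices (21): PQ, PR, PS, PT, PU, PV, QR, QS, QT, QU, QV, RS, RT, RU, RV, ST, SU, SV, TU, TV, UV
  2-simplices (14): PQS, PQV, PRU, PRV, PST, PTU, QRT, QRU, QSU, QTV, RST, RSV, SUV, TUV

Hence C_0 ≅ Z^7, C_1 ≅ Z^21, C_2 ≅ Z^14.

∂_1: C_1 → C_0 is given by ∂[p,q] = [q] − [p]. For instance
  ∂RU = U − R.
As a 7×21 matrix over Z this has rank 6, with invariant factors (1,1,1,1,1,1).

The boundary map ∂_2: C_2 → C_1 maps a triangle to the signed sum of its edges. For instance
  ∂PQV = QV − PV + PQ,
  ∂PST = ST − PT + PS.
As a 21×14 matrix over Z this has rank 13, with invariant factors (1,1,1,1,1,1,1,1,1,1,1,1,1).

Reading off H_k = ker ∂_k / im ∂_{k+1}:

  H_0: rank C_0 − rank ∂_1 = 7 − 6 = 1, and the invariant factors of ∂_1 are all 1, so H_0 ≅ Z.
  H_1: rank ker ∂_1 − rank ∂_2 = (21 − 6) − 13 = 2, and the invariant factors of ∂_2 are all 1, so H_1 ≅ Z^2.
  H_2: rank ker ∂_2 − rank ∂_3 = (14 − 13) − 0 = 1, and there is no ∂_3, so H_2 ≅ Z.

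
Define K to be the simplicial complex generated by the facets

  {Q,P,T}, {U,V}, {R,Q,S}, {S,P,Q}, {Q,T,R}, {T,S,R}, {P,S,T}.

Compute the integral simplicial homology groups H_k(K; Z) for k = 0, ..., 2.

H_0 ≅ Z^2,  H_1 = 0,  H_2 ≅ Z.

K has 7 vertices, 10 edges, 6 triangles.
rank ∂_0 = 0, rank ∂_1 = 5 ⇒ b_0 = 7 − 0 − 5 = 2; all invariant factors of ∂_1 are 1 so no torsion. So H_0 = Z^2.
rank ∂_1 = 5, rank ∂_2 = 5 ⇒ b_1 = 10 − 5 − 5 = 0; all invariant factors of ∂_2 are 1 so no torsion. So H_1 = 0.
rank ∂_2 = 5, rank ∂_3 = 0 ⇒ b_2 = 6 − 5 − 0 = 1. So H_2 = Z.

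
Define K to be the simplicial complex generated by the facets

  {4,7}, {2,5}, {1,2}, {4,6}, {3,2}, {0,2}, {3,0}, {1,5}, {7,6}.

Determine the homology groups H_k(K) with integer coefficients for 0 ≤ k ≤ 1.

We work with the vertex ordering 0 < 1 < 2 < 3 < 4 < 5 < 6 < 7. The simplices of K, each written with vertices in increasing order, are:

  0-simplices (8): [0], [1], [2], [3], [4], [5], [6], [7]
  1-simplices (9): [0,2], [0,3], [1,2], [1,5], [2,3], [2,5], [4,6], [4,7], [6,7]

so the chain groups are C_0 ≅ Z^8, C_1 ≅ Z^9.

Boundary ∂_1: C_1 → C_0 maps an edge to its endpoints' difference, ∂[p,q] = q − p. For instance
  ∂[6,7] = [7] − [6].
This gives a 8×9 integer matrix of rank 6; reducing to Smith normal form yields diagonal entries (1,1,1,1,1,1).

From H_k ≅ ker(∂_k) / im(∂_{k+1}) we obtain:

  H_0: rank C_0 − rank ∂_1 = 8 − 6 = 2, and the invariant factors of ∂_1 are all 1, so H_0 ≅ Z^2.
  H_1: rank ker ∂_1 − rank ∂_2 = (9 − 6) − 0 = 3, and there is no ∂_2, so H_1 ≅ Z^3.

H_0 = Z^2,  H_1 = Z^3.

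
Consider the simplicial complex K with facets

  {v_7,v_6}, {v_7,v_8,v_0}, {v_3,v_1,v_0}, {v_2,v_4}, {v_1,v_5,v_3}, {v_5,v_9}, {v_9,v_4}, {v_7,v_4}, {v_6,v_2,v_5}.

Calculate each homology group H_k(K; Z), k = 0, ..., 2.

H_0 = Z,  H_1 = Z^3,  H_2 = 0.

K has 10 vertices, 16 edges, 4 triangles.
rank ∂_0 = 0, rank ∂_1 = 9 ⇒ b_0 = 10 − 0 − 9 = 1; all invariant factors of ∂_1 are 1 so no torsion. So H_0 ≅ Z.
rank ∂_1 = 9, rank ∂_2 = 4 ⇒ b_1 = 16 − 9 − 4 = 3; all invariant factors of ∂_2 are 1 so no torsion. So H_1 ≅ Z^3.
rank ∂_2 = 4, rank ∂_3 = 0 ⇒ b_2 = 4 − 4 − 0 = 0. So H_2 ≅ 0.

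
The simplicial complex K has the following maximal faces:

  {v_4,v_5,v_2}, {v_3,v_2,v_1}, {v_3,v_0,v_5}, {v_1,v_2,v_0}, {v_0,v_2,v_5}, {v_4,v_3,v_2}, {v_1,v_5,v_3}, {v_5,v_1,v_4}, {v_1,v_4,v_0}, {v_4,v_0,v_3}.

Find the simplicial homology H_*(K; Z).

H_0 ≅ Z,  H_1 ≅ Z/2,  H_2 = 0.

We work with the vertex ordering v_0 < v_1 < v_2 < v_3 < v_4 < v_5. The simplices of K, each written with vertices in increasing order, are:

  0-simplices (6): [v_0], [v_1], [v_2], [v_3], [v_4], [v_5]
  1-simplices (15): (15 of them)
  2-simplices (10): [v_0,v_1,v_2], [v_0,v_1,v_4], [v_0,v_2,v_5], [v_0,v_3,v_4], [v_0,v_3,v_5], [v_1,v_2,v_3], [v_1,v_3,v_5], [v_1,v_4,v_5], [v_2,v_3,v_4], [v_2,v_4,v_5]

Hence C_0 ≅ Z^6, C_1 ≅ Z^15, C_2 ≅ Z^10.

∂_1: C_1 → C_0 is given by ∂[p,q] = [q] − [p]. For instance
  ∂[v_0,v_4] = [v_4] − [v_0].
This gives a 6×15 integer matrix of rank 5; reducing to Smith normal form yields diagonal entries (1,1,1,1,1).

The boundary map ∂_2: C_2 → C_1 acts by ∂[p,q,r] = [q,r] − [p,r] + [p,q]. For instance
  ∂[v_1,v_3,v_5] = [v_3,v_5] − [v_1,v_5] + [v_1,v_3],
  ∂[v_0,v_3,v_4] = [v_3,v_4] − [v_0,v_4] + [v_0,v_3].
The 15×10 boundary matrix has rank 10 and Smith normal form diag(1,1,1,1,1,1,1,1,1,2).

From H_k ≅ ker(∂_k) / im(∂_{k+1}) we obtain:

  H_0: rank C_0 − rank ∂_1 = 6 − 5 = 1, and the invariant factors of ∂_1 are all 1, so H_0 ≅ Z.
  H_1: rank ker ∂_1 − rank ∂_2 = (15 − 5) − 10 = 0, and ∂_2 has invariant factor 2 > 1, so H_1 ≅ Z/2.
  H_2: rank ker ∂_2 − rank ∂_3 = (10 − 10) − 0 = 0, and there is no ∂_3, so H_2 ≅ 0.

(K is a triangulation of the real projective plane RP^2.)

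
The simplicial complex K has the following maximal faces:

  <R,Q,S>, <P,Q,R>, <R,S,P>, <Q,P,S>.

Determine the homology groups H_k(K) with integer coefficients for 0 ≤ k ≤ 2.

H_0 = Z,  H_1 = 0,  H_2 = Z.

Fix the vertex order P < Q < R < S and write every simplex with vertices in increasing order. Then dim K = 2 and the simplices of K are:

  0-simplices (4): P, Q, R, S
  1-simplices (6): PQ, PR, PS, QR, QS, RS
  2-simplices (4): PQR, PQS, PRS, QRS

so the chain groups are C_0 ≅ Z^4, C_1 ≅ Z^6, C_2 ≅ Z^4.

∂_1: C_1 → C_0 maps an edge to its endpoints' difference, ∂[p,q] = q − p.
This gives a 4×6 integer matrix of rank 3; reducing to Smith normal form yields diagonal entries (1,1,1).

Boundary ∂_2: C_2 → C_1 maps a triangle to the signed sum of its edges. For instance
  ∂PQR = QR − PR + PQ,
  ∂PRS = RS − PS + PR.
The 6×4 boundary matrix has rank 3 and Smith normal form diag(1,1,1).

Reading off H_k = ker ∂_k / im ∂_{k+1}:

  H_0: rank C_0 − rank ∂_1 = 4 − 3 = 1, and the invariant factors of ∂_1 are all 1, so H_0 ≅ Z.
  H_1: rank ker ∂_1 − rank ∂_2 = (6 − 3) − 3 = 0, and the invariant factors of ∂_2 are all 1, so H_1 ≅ 0.
  H_2: rank ker ∂_2 − rank ∂_3 = (4 − 3) − 0 = 1, and there is no ∂_3, so H_2 ≅ Z.

As a check, the Euler characteristic is 4 − 6 + 4 = 2, which agrees with 1 − 0 + 1 = 2.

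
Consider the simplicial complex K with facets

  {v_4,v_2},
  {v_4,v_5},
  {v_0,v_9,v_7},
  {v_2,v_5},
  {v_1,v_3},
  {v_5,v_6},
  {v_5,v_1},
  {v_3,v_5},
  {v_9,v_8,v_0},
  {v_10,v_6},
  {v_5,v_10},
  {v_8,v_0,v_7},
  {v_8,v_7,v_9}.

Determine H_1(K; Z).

H_1 = Z^3.

Order the vertices as v_0 < v_1 < v_2 < v_3 < v_4 < v_5 < v_6 < v_7 < v_8 < v_9 < v_10. Listing each simplex with vertices in this order, K has dimension 2 with simplices:

  0-simplices (11): [v_0], [v_1], [v_2], [v_3], [v_4], [v_5], [v_6], [v_7], [v_8], [v_9], [v_10]
  1-simplices (15): (15 of them)
  2-simplices (4): [v_0,v_7,v_8], [v_0,v_7,v_9], [v_0,v_8,v_9], [v_7,v_8,v_9]

giving chain groups C_0 ≅ Z^11, C_1 ≅ Z^15, C_2 ≅ Z^4.

Boundary ∂_1: C_1 → C_0 is given by ∂[p,q] = [q] − [p]. For instance
  ∂[v_0,v_9] = [v_9] − [v_0].
This gives a 11×15 integer matrix of rank 9; reducing to Smith normal form yields diagonal entries (1,1,1,1,1,1,1,1,1).

Boundary ∂_2: C_2 → C_1 maps a triangle to the signed sum of its edges. For instance
  ∂[v_7,v_8,v_9] = [v_8,v_9] − [v_7,v_9] + [v_7,v_8],
  ∂[v_0,v_7,v_8] = [v_7,v_8] − [v_0,v_8] + [v_0,v_7].
As a 15×4 matrix over Z this has rank 3, with invariant factors (1,1,1).

Reading off H_k = ker ∂_k / im ∂_{k+1}:

  H_1: rank ker ∂_1 − rank ∂_2 = (15 − 9) − 3 = 3, and the invariant factors of ∂_2 are all 1, so H_1 = Z^3.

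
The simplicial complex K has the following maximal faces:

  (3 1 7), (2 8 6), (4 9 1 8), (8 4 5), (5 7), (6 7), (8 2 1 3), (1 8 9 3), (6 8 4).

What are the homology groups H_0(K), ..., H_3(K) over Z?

Take the total order 1 < 2 < 3 < 4 < 5 < 6 < 7 < 8 < 9 on the vertex set. Then K (dimension 3) consists of the simplices:

  0-simplices (9): [1], [2], [3], [4], [5], [6], [7], [8], [9]
  1-simplices (21): [1,2], [1,3], [1,4], [1,7], [1,8], [1,9], [2,3], [2,6], [2,8], [3,7], [3,8], [3,9], [4,5], [4,6], [4,8], [4,9], [5,7], [5,8], [6,7], [6,8], [8,9]
  2-simplices (14): [1,2,3], [1,2,8], [1,3,7], [1,3,8], [1,3,9], [1,4,8], [1,4,9], [1,8,9], [2,3,8], [2,6,8], [3,8,9], [4,5,8], [4,6,8], [4,8,9]
  3-simplices (3): [1,2,3,8], [1,3,8,9], [1,4,8,9]

so the chain groups are C_0 ≅ Z^9, C_1 ≅ Z^21, C_2 ≅ Z^14, C_3 ≅ Z^3.

The boundary map ∂_1: C_1 → C_0 sends each edge [p,q] (with p < q) to q − p. For instance
  ∂[6,8] = [8] − [6].
The 9×21 boundary matrix has rank 8 and Smith normal form diag(1,1,1,1,1,1,1,1).

Boundary ∂_2: C_2 → C_1 acts by ∂[p,q,r] = [q,r] − [p,r] + [p,q]. For instance
  ∂[1,3,8] = [3,8] − [1,8] + [1,3],
  ∂[1,3,9] = [3,9] − [1,9] + [1,3].
As a 21×14 matrix over Z this has rank 11, with invariant factors (1,1,1,1,1,1,1,1,1,1,1).

The boundary map ∂_3: C_3 → C_2 sends each 3-simplex σ to the alternating sum Σ_i (−1)^i (σ with its i-th vertex removed). For instance
  ∂[1,3,8,9] = [3,8,9] − [1,8,9] + [1,3,9] − [1,3,8],
  ∂[1,2,3,8] = [2,3,8] − [1,3,8] + [1,2,8] − [1,2,3].
The resulting 14×3 matrix has rank 3, and its Smith normal form has invariant factors (1,1,1).

From H_k ≅ ker(∂_k) / im(∂_{k+1}) we obtain:

  H_0: rank C_0 − rank ∂_1 = 9 − 8 = 1, and the invariant factors of ∂_1 are all 1, so H_0 = Z.
  H_1: rank ker ∂_1 − rank ∂_2 = (21 − 8) − 11 = 2, and the invariant factors of ∂_2 are all 1, so H_1 = Z^2.
  H_2: rank ker ∂_2 − rank ∂_3 = (14 − 11) − 3 = 0, and the invariant factors of ∂_3 are all 1, so H_2 = 0.
  H_3: rank ker ∂_3 − rank ∂_4 = (3 − 3) − 0 = 0, and there is no ∂_4, so H_3 = 0.

H_0 = Z,  H_1 = Z^2,  H_2 = 0,  H_3 = 0.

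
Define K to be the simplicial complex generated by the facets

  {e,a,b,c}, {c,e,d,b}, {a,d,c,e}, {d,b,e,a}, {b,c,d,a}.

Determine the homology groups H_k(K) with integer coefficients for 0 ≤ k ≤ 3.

Take the total order a < b < c < d < e on the vertex set. Then K (dimension 3) consists of the simplices:

  0-simplices (5): a, b, c, d, e
  1-simplices (10): ab, ac, ad, ae, bc, bd, be, cd, ce, de
  2-simplices (10): abc, abd, abe, acd, ace, ade, bcd, bce, bde, cde
  3-simplices (5): abcd, abce, abde, acde, bcde

giving chain groups C_0 ≅ Z^5, C_1 ≅ Z^10, C_2 ≅ Z^10, C_3 ≅ Z^5.

The boundary map ∂_1: C_1 → C_0 maps an edge to its endpoints' difference, ∂[p,q] = q − p.
The resulting 5×10 matrix has rank 4, and its Smith normal form has invariant factors (1,1,1,1).

Boundary ∂_2: C_2 → C_1 acts by ∂[p,q,r] = [q,r] − [p,r] + [p,q]. For instance
  ∂acd = cd − ad + ac,
  ∂ade = de − ae + ad.
The resulting 10×10 matrix has rank 6, and its Smith normal form has invariant factors (1,1,1,1,1,1).

Boundary ∂_3: C_3 → C_2 sends each 3-simplex σ to the alternating sum Σ_i (−1)^i (σ with its i-th vertex removed). For instance
  ∂bcde = cde − bde + bce − bcd,
  ∂acde = cde − ade + ace − acd.
As a 10×5 matrix over Z this has rank 4, with invariant factors (1,1,1,1).

Reading off H_k = ker ∂_k / im ∂_{k+1}:

  H_0: rank C_0 − rank ∂_1 = 5 − 4 = 1, and the invariant factors of ∂_1 are all 1, so H_0 = Z.
  H_1: rank ker ∂_1 − rank ∂_2 = (10 − 4) − 6 = 0, and the invariant factors of ∂_2 are all 1, so H_1 = 0.
  H_2: rank ker ∂_2 − rank ∂_3 = (10 − 6) − 4 = 0, and the invariant factors of ∂_3 are all 1, so H_2 = 0.
  H_3: rank ker ∂_3 − rank ∂_4 = (5 − 4) − 0 = 1, and there is no ∂_4, so H_3 = Z.

As a check, the Euler characteristic is 5 − 10 + 10 − 5 = 0, which agrees with 1 − 0 + 0 − 1 = 0.

H_0 = Z,  H_1 = 0,  H_2 = 0,  H_3 = Z.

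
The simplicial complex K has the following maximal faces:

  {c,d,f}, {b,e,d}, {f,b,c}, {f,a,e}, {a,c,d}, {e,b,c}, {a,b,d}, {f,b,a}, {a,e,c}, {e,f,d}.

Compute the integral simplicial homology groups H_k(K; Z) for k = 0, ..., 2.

Fix the vertex order a < b < c < d < e < f and write every simplex with vertices in increasing order. Then dim K = 2 and the simplices of K are:

  0-simplices (6): a, b, c, d, e, f
  1-simplices (15): ab, ac, ad, ae, af, bc, bd, be, bf, cd, ce, cf, de, df, ef
  2-simplices (10): abd, abf, acd, ace, aef, bce, bcf, bde, cdf, def

giving chain groups C_0 ≅ Z^6, C_1 ≅ Z^15, C_2 ≅ Z^10.

Boundary ∂_1: C_1 → C_0 sends each edge [p,q] (with p < q) to q − p. For instance
  ∂df = f − d.
This gives a 6×15 integer matrix of rank 5; reducing to Smith normal form yields diagonal entries (1,1,1,1,1).

Boundary ∂_2: C_2 → C_1 acts by ∂[p,q,r] = [q,r] − [p,r] + [p,q]. For instance
  ∂ace = ce − ae + ac,
  ∂bcf = cf − bf + bc.
The resulting 15×10 matrix has rank 10, and its Smith normal form has invariant factors (1,1,1,1,1,1,1,1,1,2).

Now H_k = ker ∂_k / im ∂_{k+1}, so:

  H_0: rank C_0 − rank ∂_1 = 6 − 5 = 1, and the invariant factors of ∂_1 are all 1, so H_0 = Z.
  H_1: rank ker ∂_1 − rank ∂_2 = (15 − 5) − 10 = 0, and ∂_2 has invariant factor 2 > 1, so H_1 = Z/2.
  H_2: rank ker ∂_2 − rank ∂_3 = (10 − 10) − 0 = 0, and there is no ∂_3, so H_2 = 0.

As a check, the Euler characteristic is 6 − 15 + 10 = 1, which agrees with 1 − 0 + 0 = 1.
(K is a triangulation of the real projective plane RP^2.)

H_0 = Z,  H_1 = Z/2,  H_2 = 0.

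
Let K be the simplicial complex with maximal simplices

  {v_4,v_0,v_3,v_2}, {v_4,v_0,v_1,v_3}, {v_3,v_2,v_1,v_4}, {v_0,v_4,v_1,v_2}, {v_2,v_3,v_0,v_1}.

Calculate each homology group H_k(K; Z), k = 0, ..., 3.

H_0 ≅ Z,  H_1 = 0,  H_2 = 0,  H_3 ≅ Z.

Fix the vertex order v_0 < v_1 < v_2 < v_3 < v_4 and write every simplex with vertices in increasing order. Then dim K = 3 and the simplices of K are:

  0-simplices (5): [v_0], [v_1], [v_2], [v_3], [v_4]
  1-simplices (10): [v_0,v_1], [v_0,v_2], [v_0,v_3], [v_0,v_4], [v_1,v_2], [v_1,v_3], [v_1,v_4], [v_2,v_3], [v_2,v_4], [v_3,v_4]
  2-simplices (10): [v_0,v_1,v_2], [v_0,v_1,v_3], [v_0,v_1,v_4], [v_0,v_2,v_3], [v_0,v_2,v_4], [v_0,v_3,v_4], [v_1,v_2,v_3], [v_1,v_2,v_4], [v_1,v_3,v_4], [v_2,v_3,v_4]
  3-simplices (5): [v_0,v_1,v_2,v_3], [v_0,v_1,v_2,v_4], [v_0,v_1,v_3,v_4], [v_0,v_2,v_3,v_4], [v_1,v_2,v_3,v_4]

Hence C_0 ≅ Z^5, C_1 ≅ Z^10, C_2 ≅ Z^10, C_3 ≅ Z^5.

Boundary ∂_1: C_1 → C_0 maps an edge to its endpoints' difference, ∂[p,q] = q − p.
As a 5×10 matrix over Z this has rank 4, with invariant factors (1,1,1,1).

∂_2: C_2 → C_1 maps a triangle to the signed sum of its edges. For instance
  ∂[v_0,v_1,v_2] = [v_1,v_2] − [v_0,v_2] + [v_0,v_1],
  ∂[v_0,v_3,v_4] = [v_3,v_4] − [v_0,v_4] + [v_0,v_3].
The resulting 10×10 matrix has rank 6, and its Smith normal form has invariant factors (1,1,1,1,1,1).

Boundary ∂_3: C_3 → C_2 sends each 3-simplex σ to the alternating sum Σ_i (−1)^i (σ with its i-th vertex removed). For instance
  ∂[v_0,v_1,v_3,v_4] = [v_1,v_3,v_4] − [v_0,v_3,v_4] + [v_0,v_1,v_4] − [v_0,v_1,v_3],
  ∂[v_0,v_1,v_2,v_4] = [v_1,v_2,v_4] − [v_0,v_2,v_4] + [v_0,v_1,v_4] − [v_0,v_1,v_2].
As a 10×5 matrix over Z this has rank 4, with invariant factors (1,1,1,1).

Computing H_k = (kernel of ∂_k) / (image of ∂_{k+1}):

  H_0: rank C_0 − rank ∂_1 = 5 − 4 = 1, and the invariant factors of ∂_1 are all 1, so H_0 ≅ Z.
  H_1: rank ker ∂_1 − rank ∂_2 = (10 − 4) − 6 = 0, and the invariant factors of ∂_2 are all 1, so H_1 ≅ 0.
  H_2: rank ker ∂_2 − rank ∂_3 = (10 − 6) − 4 = 0, and the invariant factors of ∂_3 are all 1, so H_2 ≅ 0.
  H_3: rank ker ∂_3 − rank ∂_4 = (5 − 4) − 0 = 1, and there is no ∂_4, so H_3 ≅ Z.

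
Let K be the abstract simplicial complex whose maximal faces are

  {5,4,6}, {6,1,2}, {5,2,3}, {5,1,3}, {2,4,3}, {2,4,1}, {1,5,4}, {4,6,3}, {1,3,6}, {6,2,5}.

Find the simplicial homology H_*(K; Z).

H_0 = Z,  H_1 = Z/2,  H_2 = 0.

We work with the vertex ordering 1 < 2 < 3 < 4 < 5 < 6. The simplices of K, each written with vertices in increasing order, are:

  0-simplices (6): [1], [2], [3], [4], [5], [6]
  1-simplices (15): [1,2], [1,3], [1,4], [1,5], [1,6], [2,3], [2,4], [2,5], [2,6], [3,4], [3,5], [3,6], [4,5], [4,6], [5,6]
  2-simplices (10): [1,2,4], [1,2,6], [1,3,5], [1,3,6], [1,4,5], [2,3,4], [2,3,5], [2,5,6], [3,4,6], [4,5,6]

Hence C_0 ≅ Z^6, C_1 ≅ Z^15, C_2 ≅ Z^10.

∂_1: C_1 → C_0 is given by ∂[p,q] = [q] − [p]. For instance
  ∂[1,3] = [3] − [1].
As a 6×15 matrix over Z this has rank 5, with invariant factors (1,1,1,1,1).

Boundary ∂_2: C_2 → C_1 sends each 2-simplex [p,q,r] to [q,r] − [p,r] + [p,q]. For instance
  ∂[1,4,5] = [4,5] − [1,5] + [1,4],
  ∂[1,3,6] = [3,6] − [1,6] + [1,3].
The resulting 15×10 matrix has rank 10, and its Smith normal form has invariant factors (1,1,1,1,1,1,1,1,1,2).

Reading off H_k = ker ∂_k / im ∂_{k+1}:

  H_0: rank C_0 − rank ∂_1 = 6 − 5 = 1, and the invariant factors of ∂_1 are all 1, so H_0 ≅ Z.
  H_1: rank ker ∂_1 − rank ∂_2 = (15 − 5) − 10 = 0, and ∂_2 has invariant factor 2 > 1, so H_1 ≅ Z/2.
  H_2: rank ker ∂_2 − rank ∂_3 = (10 − 10) − 0 = 0, and there is no ∂_3, so H_2 ≅ 0.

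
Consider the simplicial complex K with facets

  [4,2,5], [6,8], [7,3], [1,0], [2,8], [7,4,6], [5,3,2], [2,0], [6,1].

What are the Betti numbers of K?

Order the vertices as 0 < 1 < 2 < 3 < 4 < 5 < 6 < 7 < 8. Listing each simplex with vertices in this order, K has dimension 2 with simplices:

  0-simplices (9): [0], [1], [2], [3], [4], [5], [6], [7], [8]
  1-simplices (14): [0,1], [0,2], [1,6], [2,3], [2,4], [2,5], [2,8], [3,5], [3,7], [4,5], [4,6], [4,7], [6,7], [6,8]
  2-simplices (3): [2,3,5], [2,4,5], [4,6,7]

giving chain groups C_0 ≅ Z^9, C_1 ≅ Z^14, C_2 ≅ Z^3.

The boundary map ∂_1: C_1 → C_0 sends each edge [p,q] (with p < q) to q − p. For instance
  ∂[4,5] = [5] − [4].
This gives a 9×14 integer matrix of rank 8; reducing to Smith normal form yields diagonal entries (1,1,1,1,1,1,1,1).

∂_2: C_2 → C_1 sends each 2-simplex [p,q,r] to [q,r] − [p,r] + [p,q]. For instance
  ∂[2,3,5] = [3,5] − [2,5] + [2,3],
  ∂[2,4,5] = [4,5] − [2,5] + [2,4].
As a 14×3 matrix over Z this has rank 3, with invariant factors (1,1,1).

Computing H_k = (kernel of ∂_k) / (image of ∂_{k+1}):

  H_0: rank C_0 − rank ∂_1 = 9 − 8 = 1, and the invariant factors of ∂_1 are all 1, so H_0 ≅ Z.
  H_1: rank ker ∂_1 − rank ∂_2 = (14 − 8) − 3 = 3, and the invariant factors of ∂_2 are all 1, so H_1 ≅ Z^3.
  H_2: rank ker ∂_2 − rank ∂_3 = (3 − 3) − 0 = 0, and there is no ∂_3, so H_2 ≅ 0.

As a check, the Euler characteristic is 9 − 14 + 3 = -2, which agrees with 1 − 3 + 0 = -2.

Hence the Betti numbers are b_0 = 1, b_1 = 3, b_2 = 0.

b_0 = 1, b_1 = 3, b_2 = 0.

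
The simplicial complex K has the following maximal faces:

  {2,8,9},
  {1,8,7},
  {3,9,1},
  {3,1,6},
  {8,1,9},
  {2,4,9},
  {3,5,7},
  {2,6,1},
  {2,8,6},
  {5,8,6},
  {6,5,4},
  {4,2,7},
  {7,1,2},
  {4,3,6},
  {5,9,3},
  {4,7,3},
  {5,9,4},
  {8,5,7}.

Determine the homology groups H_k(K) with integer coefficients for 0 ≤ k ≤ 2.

H_0 ≅ Z,  H_1 ≅ Z × Z/2,  H_2 = 0.

Order the vertices as 1 < 2 < 3 < 4 < 5 < 6 < 7 < 8 < 9. Listing each simplex with vertices in this order, K has dimension 2 with simplices:

  0-simplices (9): [1], [2], [3], [4], [5], [6], [7], [8], [9]
  1-simplices (27): (27 of them)
  2-simplices (18): [1,2,6], [1,2,7], [1,3,6], [1,3,9], [1,7,8], [1,8,9], [2,4,7], [2,4,9], [2,6,8], [2,8,9], [3,4,6], [3,4,7], [3,5,7], [3,5,9], [4,5,6], [4,5,9], [5,6,8], [5,7,8]

Hence C_0 ≅ Z^9, C_1 ≅ Z^27, C_2 ≅ Z^18.

Boundary ∂_1: C_1 → C_0 maps an edge to its endpoints' difference, ∂[p,q] = q − p. For instance
  ∂[1,9] = [9] − [1].
As a 9×27 matrix over Z this has rank 8, with invariant factors (1,1,1,1,1,1,1,1).

Boundary ∂_2: C_2 → C_1 maps a triangle to the signed sum of its edges. For instance
  ∂[3,5,7] = [5,7] − [3,7] + [3,5],
  ∂[2,4,7] = [4,7] − [2,7] + [2,4].
The resulting 27×18 matrix has rank 18, and its Smith normal form has invariant factors (1,1,1,1,1,1,1,1,1,1,1,1,1,1,1,1,1,2).

Reading off H_k = ker ∂_k / im ∂_{k+1}:

  H_0: rank C_0 − rank ∂_1 = 9 − 8 = 1, and the invariant factors of ∂_1 are all 1, so H_0 = Z.
  H_1: rank ker ∂_1 − rank ∂_2 = (27 − 8) − 18 = 1, and ∂_2 has invariant factor 2 > 1, so H_1 = Z × Z/2.
  H_2: rank ker ∂_2 − rank ∂_3 = (18 − 18) − 0 = 0, and there is no ∂_3, so H_2 = 0.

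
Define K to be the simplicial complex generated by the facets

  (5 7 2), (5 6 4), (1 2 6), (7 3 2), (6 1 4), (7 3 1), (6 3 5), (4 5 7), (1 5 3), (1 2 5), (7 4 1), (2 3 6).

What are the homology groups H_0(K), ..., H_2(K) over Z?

We work with the vertex ordering 1 < 2 < 3 < 4 < 5 < 6 < 7. The simplices of K, each written with vertices in increasing order, are:

  0-simplices (7): [1], [2], [3], [4], [5], [6], [7]
  1-simplices (18): [1,2], [1,3], [1,4], [1,5], [1,6], [1,7], [2,3], [2,5], [2,6], [2,7], [3,5], [3,6], [3,7], [4,5], [4,6], [4,7], [5,6], [5,7]
  2-simplices (12): [1,2,5], [1,2,6], [1,3,5], [1,3,7], [1,4,6], [1,4,7], [2,3,6], [2,3,7], [2,5,7], [3,5,6], [4,5,6], [4,5,7]

Hence C_0 ≅ Z^7, C_1 ≅ Z^18, C_2 ≅ Z^12.

Boundary ∂_1: C_1 → C_0 maps an edge to its endpoints' difference, ∂[p,q] = q − p. For instance
  ∂[1,5] = [5] − [1].
The resulting 7×18 matrix has rank 6, and its Smith normal form has invariant factors (1,1,1,1,1,1).

The boundary map ∂_2: C_2 → C_1 maps a triangle to the signed sum of its edges. For instance
  ∂[1,4,6] = [4,6] − [1,6] + [1,4],
  ∂[2,3,7] = [3,7] − [2,7] + [2,3].
This gives a 18×12 integer matrix of rank 12; reducing to Smith normal form yields diagonal entries (1,1,1,1,1,1,1,1,1,1,1,2).

From H_k ≅ ker(∂_k) / im(∂_{k+1}) we obtain:

  H_0: rank C_0 − rank ∂_1 = 7 − 6 = 1, and the invariant factors of ∂_1 are all 1, so H_0 = Z.
  H_1: rank ker ∂_1 − rank ∂_2 = (18 − 6) − 12 = 0, and ∂_2 has invariant factor 2 > 1, so H_1 = Z/2.
  H_2: rank ker ∂_2 − rank ∂_3 = (12 − 12) − 0 = 0, and there is no ∂_3, so H_2 = 0.

(K is a triangulation of the real projective plane RP^2.)

H_0 = Z,  H_1 = Z/2,  H_2 = 0.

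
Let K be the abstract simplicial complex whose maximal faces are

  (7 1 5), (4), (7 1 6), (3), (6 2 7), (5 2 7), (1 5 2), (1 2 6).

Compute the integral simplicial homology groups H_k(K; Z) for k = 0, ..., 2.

H_0 = Z^3,  H_1 = 0,  H_2 = Z.

We work with the vertex ordering 1 < 2 < 3 < 4 < 5 < 6 < 7. The simplices of K, each written with vertices in increasing order, are:

  0-simplices (7): [1], [2], [3], [4], [5], [6], [7]
  1-simplices (9): [1,2], [1,5], [1,6], [1,7], [2,5], [2,6], [2,7], [5,7], [6,7]
  2-simplices (6): [1,2,5], [1,2,6], [1,5,7], [1,6,7], [2,5,7], [2,6,7]

so the chain groups are C_0 ≅ Z^7, C_1 ≅ Z^9, C_2 ≅ Z^6.

Boundary ∂_1: C_1 → C_0 is given by ∂[p,q] = [q] − [p].
The 7×9 boundary matrix has rank 4 and Smith normal form diag(1,1,1,1).

∂_2: C_2 → C_1 sends each 2-simplex [p,q,r] to [q,r] − [p,r] + [p,q]. For instance
  ∂[1,5,7] = [5,7] − [1,7] + [1,5],
  ∂[1,2,6] = [2,6] − [1,6] + [1,2].
The resulting 9×6 matrix has rank 5, and its Smith normal form has invariant factors (1,1,1,1,1).

Reading off H_k = ker ∂_k / im ∂_{k+1}:

  H_0: rank C_0 − rank ∂_1 = 7 − 4 = 3, and the invariant factors of ∂_1 are all 1, so H_0 = Z^3.
  H_1: rank ker ∂_1 − rank ∂_2 = (9 − 4) − 5 = 0, and the invariant factors of ∂_2 are all 1, so H_1 = 0.
  H_2: rank ker ∂_2 − rank ∂_3 = (6 − 5) − 0 = 1, and there is no ∂_3, so H_2 = Z.

As a check, the Euler characteristic is 7 − 9 + 6 = 4, which agrees with 3 − 0 + 1 = 4.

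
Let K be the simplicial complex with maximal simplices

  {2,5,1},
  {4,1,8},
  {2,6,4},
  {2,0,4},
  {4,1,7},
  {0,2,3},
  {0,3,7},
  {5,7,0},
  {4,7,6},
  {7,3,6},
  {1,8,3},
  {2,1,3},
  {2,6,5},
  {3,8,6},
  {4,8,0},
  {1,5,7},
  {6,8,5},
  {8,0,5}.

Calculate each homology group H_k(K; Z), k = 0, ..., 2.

H_0 = Z,  H_1 = Z^2,  H_2 = Z.

Order the vertices as 0 < 1 < 2 < 3 < 4 < 5 < 6 < 7 < 8. Listing each simplex with vertices in this order, K has dimension 2 with simplices:

  0-simplices (9): [0], [1], [2], [3], [4], [5], [6], [7], [8]
  1-simplices (27): (27 of them)
  2-simplices (18): [0,2,3], [0,2,4], [0,3,7], [0,4,8], [0,5,7], [0,5,8], [1,2,3], [1,2,5], [1,3,8], [1,4,7], [1,4,8], [1,5,7], [2,4,6], [2,5,6], [3,6,7], [3,6,8], [4,6,7], [5,6,8]

so the chain groups are C_0 ≅ Z^9, C_1 ≅ Z^27, C_2 ≅ Z^18.

Boundary ∂_1: C_1 → C_0 maps an edge to its endpoints' difference, ∂[p,q] = q − p. For instance
  ∂[6,8] = [8] − [6].
This gives a 9×27 integer matrix of rank 8; reducing to Smith normal form yields diagonal entries (1,1,1,1,1,1,1,1).

Boundary ∂_2: C_2 → C_1 acts by ∂[p,q,r] = [q,r] − [p,r] + [p,q]. For instance
  ∂[1,3,8] = [3,8] − [1,8] + [1,3],
  ∂[1,4,7] = [4,7] − [1,7] + [1,4].
As a 27×18 matrix over Z this has rank 17, with invariant factors (1,1,1,1,1,1,1,1,1,1,1,1,1,1,1,1,1).

Reading off H_k = ker ∂_k / im ∂_{k+1}:

  H_0: rank C_0 − rank ∂_1 = 9 − 8 = 1, and the invariant factors of ∂_1 are all 1, so H_0 ≅ Z.
  H_1: rank ker ∂_1 − rank ∂_2 = (27 − 8) − 17 = 2, and the invariant factors of ∂_2 are all 1, so H_1 ≅ Z^2.
  H_2: rank ker ∂_2 − rank ∂_3 = (18 − 17) − 0 = 1, and there is no ∂_3, so H_2 ≅ Z.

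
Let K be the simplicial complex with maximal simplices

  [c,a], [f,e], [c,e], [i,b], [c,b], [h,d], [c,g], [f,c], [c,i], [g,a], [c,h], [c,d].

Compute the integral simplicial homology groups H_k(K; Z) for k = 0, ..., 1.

We work with the vertex ordering a < b < c < d < e < f < g < h < i. The simplices of K, each written with vertices in increasing order, are:

  0-simplices (9): a, b, c, d, e, f, g, h, i
  1-simplices (12): ac, ag, bc, bi, cd, ce, cf, cg, ch, ci, dh, ef

so the chain groups are C_0 ≅ Z^9, C_1 ≅ Z^12.

Boundary ∂_1: C_1 → C_0 maps an edge to its endpoints' difference, ∂[p,q] = q − p. For instance
  ∂cd = d − c.
This gives a 9×12 integer matrix of rank 8; reducing to Smith normal form yields diagonal entries (1,1,1,1,1,1,1,1).

Reading off H_k = ker ∂_k / im ∂_{k+1}:

  H_0: rank C_0 − rank ∂_1 = 9 − 8 = 1, and the invariant factors of ∂_1 are all 1, so H_0 = Z.
  H_1: rank ker ∂_1 − rank ∂_2 = (12 − 8) − 0 = 4, and there is no ∂_2, so H_1 = Z^4.

As a check, the Euler characteristic is 9 − 12 = -3, which agrees with 1 − 4 = -3.
(K is a triangulation of a wedge of 4 circles.)

H_0 = Z,  H_1 = Z^4.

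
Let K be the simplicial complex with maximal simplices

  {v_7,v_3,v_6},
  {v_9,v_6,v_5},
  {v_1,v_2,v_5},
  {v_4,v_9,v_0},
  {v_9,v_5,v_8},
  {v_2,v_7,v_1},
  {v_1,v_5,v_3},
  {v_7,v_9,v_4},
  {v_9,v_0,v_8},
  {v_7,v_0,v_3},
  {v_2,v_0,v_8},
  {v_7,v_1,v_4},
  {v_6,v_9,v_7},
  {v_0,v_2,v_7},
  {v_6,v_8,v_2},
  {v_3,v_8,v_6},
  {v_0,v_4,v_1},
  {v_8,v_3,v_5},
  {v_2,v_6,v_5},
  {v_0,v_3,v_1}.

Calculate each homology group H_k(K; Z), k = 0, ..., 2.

H_0 ≅ Z,  H_1 ≅ Z ⊕ Z/2,  H_2 = 0.

Fix the vertex order v_0 < v_1 < v_2 < v_3 < v_4 < v_5 < v_6 < v_7 < v_8 < v_9 and write every simplex with vertices in increasing order. Then dim K = 2 and the simplices of K are:

  0-simplices (10): [v_0], [v_1], [v_2], [v_3], [v_4], [v_5], [v_6], [v_7], [v_8], [v_9]
  1-simplices (30): (30 of them)
  2-simplices (20): (20 of them)

giving chain groups C_0 ≅ Z^10, C_1 ≅ Z^30, C_2 ≅ Z^20.

∂_1: C_1 → C_0 maps an edge to its endpoints' difference, ∂[p,q] = q − p. For instance
  ∂[v_0,v_7] = [v_7] − [v_0].
As a 10×30 matrix over Z this has rank 9, with invariant factors (1,1,1,1,1,1,1,1,1).

The boundary map ∂_2: C_2 → C_1 acts by ∂[p,q,r] = [q,r] − [p,r] + [p,q]. For instance
  ∂[v_5,v_6,v_9] = [v_6,v_9] − [v_5,v_9] + [v_5,v_6],
  ∂[v_3,v_6,v_8] = [v_6,v_8] − [v_3,v_8] + [v_3,v_6].
This gives a 30×20 integer matrix of rank 20; reducing to Smith normal form yields diagonal entries (1,1,1,1,1,1,1,1,1,1,1,1,1,1,1,1,1,1,1,2).

Now H_k = ker ∂_k / im ∂_{k+1}, so:

  H_0: rank C_0 − rank ∂_1 = 10 − 9 = 1, and the invariant factors of ∂_1 are all 1, so H_0 ≅ Z.
  H_1: rank ker ∂_1 − rank ∂_2 = (30 − 9) − 20 = 1, and ∂_2 has invariant factor 2 > 1, so H_1 ≅ Z ⊕ Z/2.
  H_2: rank ker ∂_2 − rank ∂_3 = (20 − 20) − 0 = 0, and there is no ∂_3, so H_2 ≅ 0.

As a check, the Euler characteristic is 10 − 30 + 20 = 0, which agrees with 1 − 1 + 0 = 0.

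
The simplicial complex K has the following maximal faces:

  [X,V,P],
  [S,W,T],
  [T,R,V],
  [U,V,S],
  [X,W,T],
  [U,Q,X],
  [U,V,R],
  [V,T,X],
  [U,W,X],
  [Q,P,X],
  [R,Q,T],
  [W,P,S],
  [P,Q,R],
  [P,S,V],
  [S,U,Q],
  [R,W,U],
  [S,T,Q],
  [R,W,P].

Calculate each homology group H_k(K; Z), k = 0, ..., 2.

Take the total order P < Q < R < S < T < U < V < W < X on the vertex set. Then K (dimension 2) consists of the simplices:

  0-simplices (9): P, Q, R, S, T, U, V, W, X
  1-simplices (27): PQ, PR, PS, PV, PW, PX, QR, QS, QT, QU, QX, RT, RU, RV, RW, ST, SU, SV, SW, TV, TW, TX, UV, UW, UX, VX, WX
  2-simplices (18): PQR, PQX, PRW, PSV, PSW, PVX, QRT, QST, QSU, QUX, RTV, RUV, RUW, STW, SUV, TVX, TWX, UWX

Hence C_0 ≅ Z^9, C_1 ≅ Z^27, C_2 ≅ Z^18.

The boundary map ∂_1: C_1 → C_0 maps an edge to its endpoints' difference, ∂[p,q] = q − p.
As a 9×27 matrix over Z this has rank 8, with invariant factors (1,1,1,1,1,1,1,1).

∂_2: C_2 → C_1 acts by ∂[p,q,r] = [q,r] − [p,r] + [p,q]. For instance
  ∂QST = ST − QT + QS,
  ∂PSV = SV − PV + PS.
The 27×18 boundary matrix has rank 17 and Smith normal form diag(1,1,1,1,1,1,1,1,1,1,1,1,1,1,1,1,1).

Computing H_k = (kernel of ∂_k) / (image of ∂_{k+1}):

  H_0: rank C_0 − rank ∂_1 = 9 − 8 = 1, and the invariant factors of ∂_1 are all 1, so H_0 = Z.
  H_1: rank ker ∂_1 − rank ∂_2 = (27 − 8) − 17 = 2, and the invariant factors of ∂_2 are all 1, so H_1 = Z^2.
  H_2: rank ker ∂_2 − rank ∂_3 = (18 − 17) − 0 = 1, and there is no ∂_3, so H_2 = Z.

As a check, the Euler characteristic is 9 − 27 + 18 = 0, which agrees with 1 − 2 + 1 = 0.

H_0 ≅ Z,  H_1 ≅ Z^2,  H_2 ≅ Z.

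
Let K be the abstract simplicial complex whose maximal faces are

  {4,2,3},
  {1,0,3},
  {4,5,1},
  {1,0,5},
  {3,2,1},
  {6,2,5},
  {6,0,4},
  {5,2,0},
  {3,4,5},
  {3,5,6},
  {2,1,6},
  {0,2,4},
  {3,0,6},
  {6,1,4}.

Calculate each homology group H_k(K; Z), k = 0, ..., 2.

K has 7 vertices, 21 edges, 14 triangles.
rank ∂_0 = 0, rank ∂_1 = 6 ⇒ b_0 = 7 − 0 − 6 = 1; all invariant factors of ∂_1 are 1 so no torsion. So H_0 = Z.
rank ∂_1 = 6, rank ∂_2 = 13 ⇒ b_1 = 21 − 6 − 13 = 2; all invariant factors of ∂_2 are 1 so no torsion. So H_1 = Z^2.
rank ∂_2 = 13, rank ∂_3 = 0 ⇒ b_2 = 14 − 13 − 0 = 1. So H_2 = Z.

H_0 = Z,  H_1 = Z^2,  H_2 = Z.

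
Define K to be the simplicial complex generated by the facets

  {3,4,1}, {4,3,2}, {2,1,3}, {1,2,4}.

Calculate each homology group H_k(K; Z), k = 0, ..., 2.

H_0 = Z,  H_1 = 0,  H_2 = Z.

Fix the vertex order 1 < 2 < 3 < 4 and write every simplex with vertices in increasing order. Then dim K = 2 and the simplices of K are:

  0-simplices (4): [1], [2], [3], [4]
  1-simplices (6): [1,2], [1,3], [1,4], [2,3], [2,4], [3,4]
  2-simplices (4): [1,2,3], [1,2,4], [1,3,4], [2,3,4]

so the chain groups are C_0 ≅ Z^4, C_1 ≅ Z^6, C_2 ≅ Z^4.

The boundary map ∂_1: C_1 → C_0 maps an edge to its endpoints' difference, ∂[p,q] = q − p. For instance
  ∂[2,3] = [3] − [2].
The 4×6 boundary matrix has rank 3 and Smith normal form diag(1,1,1).

∂_2: C_2 → C_1 sends each 2-simplex [p,q,r] to [q,r] − [p,r] + [p,q]. For instance
  ∂[1,2,4] = [2,4] − [1,4] + [1,2],
  ∂[1,2,3] = [2,3] − [1,3] + [1,2].
The 6×4 boundary matrix has rank 3 and Smith normal form diag(1,1,1).

Now H_k = ker ∂_k / im ∂_{k+1}, so:

  H_0: rank C_0 − rank ∂_1 = 4 − 3 = 1, and the invariant factors of ∂_1 are all 1, so H_0 = Z.
  H_1: rank ker ∂_1 − rank ∂_2 = (6 − 3) − 3 = 0, and the invariant factors of ∂_2 are all 1, so H_1 = 0.
  H_2: rank ker ∂_2 − rank ∂_3 = (4 − 3) − 0 = 1, and there is no ∂_3, so H_2 = Z.

As a check, the Euler characteristic is 4 − 6 + 4 = 2, which agrees with 1 − 0 + 1 = 2.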